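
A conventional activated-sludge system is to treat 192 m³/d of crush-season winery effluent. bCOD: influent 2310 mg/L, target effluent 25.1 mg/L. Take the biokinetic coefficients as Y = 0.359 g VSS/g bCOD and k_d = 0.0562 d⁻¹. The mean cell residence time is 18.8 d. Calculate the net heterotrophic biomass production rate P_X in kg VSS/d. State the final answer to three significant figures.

The observed yield is Y_obs = Y/(1 + k_d·θ_c) = 0.359 / (1 + 0.0562 × 18.8) = 0.359 / 2.057 = 0.1746 g VSS per g bCOD removed.
ΔS = 2310 − 25.1 = 2285 mg/L, so the substrate removal rate is 192 × 2285/1000 = 438.7 kg bCOD/d.
Net biomass production P_X = Y_obs × Q·(S₀ − S) = 0.1746 × 438.7 = 76.58 kg VSS/d.

P_X ≈ 76.6 kg VSS/d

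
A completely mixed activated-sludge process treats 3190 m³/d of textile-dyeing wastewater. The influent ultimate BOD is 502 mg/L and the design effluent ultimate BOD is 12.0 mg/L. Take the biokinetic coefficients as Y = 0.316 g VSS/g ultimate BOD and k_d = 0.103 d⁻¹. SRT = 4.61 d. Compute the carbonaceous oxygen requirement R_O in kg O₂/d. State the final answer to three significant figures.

Observed yield with endogenous decay: Y_obs = Y / (1 + k_d·θ_c) = 0.316 / (1 + 0.103 × 4.61) = 0.316 / 1.475 = 0.2143 g VSS/g ultimate BOD.
Substrate removed = Q·(S₀ − S) = 3190 m³/d × (502 − 12.0) g/m³ = 1.56×10^6 g/d = 1563 kg/d.
P_X = Y_obs·Q·(S₀ − S) = 0.2143 × 1563 = 334.9 kg VSS/d.
Carbonaceous O₂ demand = substrate oxidised − cell-mass equivalent = 1563 − 1.42 × 334.9 = 1088 kg O₂/d.

R_O ≈ 1090 kg O₂/d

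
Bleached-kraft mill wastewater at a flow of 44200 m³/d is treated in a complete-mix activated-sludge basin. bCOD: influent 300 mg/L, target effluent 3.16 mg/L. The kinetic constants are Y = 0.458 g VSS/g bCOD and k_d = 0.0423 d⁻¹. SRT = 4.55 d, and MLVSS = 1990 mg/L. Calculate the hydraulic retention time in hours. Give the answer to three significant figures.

τ ≈ 6.26 h

Steady-state biomass mass balance: V·X·(1 + k_d·θ_c) = Y·Q·(S₀ − S)·θ_c, so V = 0.458 × 44200 × (300 − 3.16) × 4.55 / [1990 × (1 + 0.0423 × 4.55)] = 2.73×10^7 / 2373 = 11522 m³.
Hydraulic retention time τ = V/Q = 11522 / 44200 = 0.2607 d = 6.256 h.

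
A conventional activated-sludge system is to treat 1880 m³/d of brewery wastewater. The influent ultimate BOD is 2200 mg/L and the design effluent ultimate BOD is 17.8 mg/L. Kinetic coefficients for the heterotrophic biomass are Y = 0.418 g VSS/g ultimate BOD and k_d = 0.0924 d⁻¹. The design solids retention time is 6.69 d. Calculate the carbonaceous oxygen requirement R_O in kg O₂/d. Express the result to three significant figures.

R_O ≈ 2600 kg O₂/d

Y_obs = Y / (1 + k_d θ_c) = 0.418 / (1 + 0.0924 × 6.69) = 0.418 / 1.618 = 0.2583.
Mass of ultimate BOD removed per day: Q(S₀ − S) = 1880 × 2182 g/m³ = 4103 kg/d.
Net sludge production P_X = 0.2583 × 4103 = 1060 kg VSS/d.
Carbonaceous O₂ demand = substrate oxidised − cell-mass equivalent = 4103 − 1.42 × 1060 = 2598 kg O₂/d.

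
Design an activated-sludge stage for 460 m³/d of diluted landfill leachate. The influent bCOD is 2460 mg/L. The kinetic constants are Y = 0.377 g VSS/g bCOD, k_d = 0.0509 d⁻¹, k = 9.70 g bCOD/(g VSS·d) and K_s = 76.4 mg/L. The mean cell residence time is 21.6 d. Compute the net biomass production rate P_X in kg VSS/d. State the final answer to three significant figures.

For a completely mixed reactor with recycle the Lawrence–McCarty relation gives S = K_s·(1 + k_d·θ_c) / [θ_c·(Y·k − k_d) − 1] = 76.4 × (1 + 0.0509 × 21.6) / [21.6 × (0.377 × 9.70 − 0.0509) − 1] = 160.4 / 76.89 = 2.086 mg/L.
The observed yield is Y_obs = Y/(1 + k_d·θ_c) = 0.377 / (1 + 0.0509 × 21.6) = 0.377 / 2.099 = 0.1796 g VSS per g bCOD removed.
Q·(S₀ − S) = 460 × (2460 − 2.09) × 10⁻³ = 1131 kg/d removed.
So the net sludge growth is P_X = 0.1796 × 1131 = 203.0 kg VSS/d.

P_X ≈ 203 kg VSS/d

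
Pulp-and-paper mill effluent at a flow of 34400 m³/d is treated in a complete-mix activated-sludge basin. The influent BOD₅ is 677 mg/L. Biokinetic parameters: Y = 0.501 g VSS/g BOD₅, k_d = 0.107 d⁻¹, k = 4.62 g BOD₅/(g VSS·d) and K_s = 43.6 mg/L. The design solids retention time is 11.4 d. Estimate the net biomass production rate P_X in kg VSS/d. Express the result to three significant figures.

P_X ≈ 5230 kg VSS/d

From the Monod/SRT balance for a CMAS, S = K_s·(1+k_d θ_c)/[θ_c·(Y k − k_d) − 1] = 43.6 × (1 + 0.107 × 11.4) / [11.4 × (0.501 × 4.62 − 0.107) − 1] = 96.78 / 24.17 = 4.005 mg/L.
Y_obs = Y / (1 + k_d θ_c) = 0.501 / (1 + 0.107 × 11.4) = 0.501 / 2.220 = 0.2257.
Mass of BOD₅ removed per day: Q(S₀ − S) = 34400 × 673.0 g/m³ = 23151 kg/d.
So the net sludge growth is P_X = 0.2257 × 23151 = 5225 kg VSS/d.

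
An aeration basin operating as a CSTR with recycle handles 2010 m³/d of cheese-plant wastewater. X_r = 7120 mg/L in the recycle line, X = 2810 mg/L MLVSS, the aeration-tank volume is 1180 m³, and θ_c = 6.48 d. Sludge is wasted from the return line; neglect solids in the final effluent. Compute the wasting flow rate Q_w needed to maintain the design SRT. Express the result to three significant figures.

θ_c = V·X/(Q_w·X_r) when wasting from the recycle, so Q_w = V·X/(θ_c·X_r) = 1180 × 2810 / (6.48 × 7120) = 71.87 m³/d.

Q_w ≈ 71.9 m³/d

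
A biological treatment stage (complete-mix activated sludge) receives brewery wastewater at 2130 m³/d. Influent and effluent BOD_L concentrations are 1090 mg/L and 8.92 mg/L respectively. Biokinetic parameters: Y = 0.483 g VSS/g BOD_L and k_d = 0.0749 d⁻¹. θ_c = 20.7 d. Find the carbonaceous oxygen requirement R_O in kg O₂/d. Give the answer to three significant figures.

R_O ≈ 1680 kg O₂/d

Observed yield with endogenous decay: Y_obs = Y / (1 + k_d·θ_c) = 0.483 / (1 + 0.0749 × 20.7) = 0.483 / 2.550 = 0.1894 g VSS/g BOD_L.
Q·(S₀ − S) = 2130 × (1090 − 8.92) × 10⁻³ = 2303 kg/d removed.
Biomass synthesised: P_X = Y_obs × 2303 = 436.1 kg VSS/d.
R_O = Q·(S₀ − S) − 1.42·P_X = 2303 − 1.42 × 436.1 = 1683 kg O₂/d.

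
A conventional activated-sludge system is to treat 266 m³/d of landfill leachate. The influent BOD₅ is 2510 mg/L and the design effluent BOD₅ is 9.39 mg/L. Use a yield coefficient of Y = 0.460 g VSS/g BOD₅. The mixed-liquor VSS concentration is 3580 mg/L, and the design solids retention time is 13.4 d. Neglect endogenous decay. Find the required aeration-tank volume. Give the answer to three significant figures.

With k_d = 0 the design equation reduces to V = Y Q (S₀−S) θ_c / X = 0.460 × 266 × (2510 − 9.39) × 13.4 / 3580 = 1145 m³.

V ≈ 1150 m³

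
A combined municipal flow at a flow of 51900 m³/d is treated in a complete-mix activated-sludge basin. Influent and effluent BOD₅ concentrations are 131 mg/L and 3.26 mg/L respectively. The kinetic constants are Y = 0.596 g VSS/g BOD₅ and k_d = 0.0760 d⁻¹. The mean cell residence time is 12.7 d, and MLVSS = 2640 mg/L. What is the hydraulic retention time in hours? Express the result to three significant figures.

τ ≈ 4.47 h

Steady-state biomass mass balance: V·X·(1 + k_d·θ_c) = Y·Q·(S₀ − S)·θ_c, so V = 0.596 × 51900 × (131 − 3.26) × 12.7 / [2640 × (1 + 0.0760 × 12.7)] = 5.02×10^7 / 5188 = 9672 m³.
HRT = V/Q = 9672 m³ / 51900 m³·d⁻¹ = 0.1864 d × 24 = 4.473 h.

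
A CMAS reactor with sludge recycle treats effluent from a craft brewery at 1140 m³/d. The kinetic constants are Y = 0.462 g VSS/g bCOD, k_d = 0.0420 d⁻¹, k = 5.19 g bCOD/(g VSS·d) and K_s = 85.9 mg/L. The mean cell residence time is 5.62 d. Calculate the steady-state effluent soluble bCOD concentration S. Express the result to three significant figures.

For a completely mixed reactor with recycle the Lawrence–McCarty relation gives S = K_s·(1 + k_d·θ_c) / [θ_c·(Y·k − k_d) − 1] = 85.9 × (1 + 0.0420 × 5.62) / [5.62 × (0.462 × 5.19 − 0.0420) − 1] = 106.2 / 12.24 = 8.675 mg/L.

S ≈ 8.67 mg/L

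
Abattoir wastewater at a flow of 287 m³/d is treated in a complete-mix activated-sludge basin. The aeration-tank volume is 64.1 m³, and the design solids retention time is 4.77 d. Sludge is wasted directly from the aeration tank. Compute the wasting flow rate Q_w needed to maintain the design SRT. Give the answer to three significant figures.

Q_w ≈ 13.4 m³/d

Wasting from the aeration tank: Q_w = V / θ_c = 64.10 / 4.77 = 13.44 m³/d.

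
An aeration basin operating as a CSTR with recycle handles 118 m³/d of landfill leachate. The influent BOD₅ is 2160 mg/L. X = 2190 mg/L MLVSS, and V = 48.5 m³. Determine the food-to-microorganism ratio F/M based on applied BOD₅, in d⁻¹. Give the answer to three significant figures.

F/M = applied load / biomass = Q·S₀/(V·X) = 118 × 2160 / (48.50 × 2190) = 2.400 d⁻¹.

F/M ≈ 2.40 d⁻¹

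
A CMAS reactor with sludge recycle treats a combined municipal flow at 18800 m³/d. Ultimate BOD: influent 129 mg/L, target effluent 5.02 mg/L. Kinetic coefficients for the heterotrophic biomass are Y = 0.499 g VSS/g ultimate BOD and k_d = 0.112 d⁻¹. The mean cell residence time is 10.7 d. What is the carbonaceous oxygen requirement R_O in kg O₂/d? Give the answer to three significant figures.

Correct the yield for decay: Y_obs = Y/(1 + k_d θ_c) = 0.499 / (1 + 0.112 × 10.7) = 0.499 / 2.198 = 0.2270.
Mass of ultimate BOD removed per day: Q(S₀ − S) = 18800 × 124.0 g/m³ = 2331 kg/d.
Net sludge production P_X = 0.2270 × 2331 = 529.1 kg VSS/d.
R_O = Q·ΔS − 1.42 P_X = 2331 − 751.3 = 1580 kg O₂/d.

R_O ≈ 1580 kg O₂/d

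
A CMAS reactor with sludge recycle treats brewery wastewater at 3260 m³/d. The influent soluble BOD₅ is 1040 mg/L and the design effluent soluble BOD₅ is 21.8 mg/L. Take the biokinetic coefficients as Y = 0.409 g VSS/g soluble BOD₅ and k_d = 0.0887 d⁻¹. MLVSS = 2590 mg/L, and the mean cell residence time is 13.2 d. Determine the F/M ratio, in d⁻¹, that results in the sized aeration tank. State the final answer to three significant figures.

Steady-state biomass mass balance: V·X·(1 + k_d·θ_c) = Y·Q·(S₀ − S)·θ_c, so V = 0.409 × 3260 × (1040 − 21.8) × 13.2 / [2590 × (1 + 0.0887 × 13.2)] = 1.79×10^7 / 5622 = 3187 m³.
F/M = Q·S₀ / (V·X) = 3260 × 1040 / (3187 × 2590) = 0.4107 g soluble BOD₅·(g VSS·d)⁻¹.

F/M ≈ 0.411 d⁻¹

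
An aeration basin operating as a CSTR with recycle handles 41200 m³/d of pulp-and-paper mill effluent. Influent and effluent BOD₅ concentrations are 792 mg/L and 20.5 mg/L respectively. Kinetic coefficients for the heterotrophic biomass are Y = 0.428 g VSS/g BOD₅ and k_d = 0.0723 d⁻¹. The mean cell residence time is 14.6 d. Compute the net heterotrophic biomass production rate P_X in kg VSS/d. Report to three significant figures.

The observed yield is Y_obs = Y/(1 + k_d·θ_c) = 0.428 / (1 + 0.0723 × 14.6) = 0.428 / 2.056 = 0.2082 g VSS per g BOD₅ removed.
Mass of BOD₅ removed per day: Q(S₀ − S) = 41200 × 771.5 g/m³ = 31786 kg/d.
Net biomass production P_X = Y_obs × Q·(S₀ − S) = 0.2082 × 31786 = 6618 kg VSS/d.

P_X ≈ 6620 kg VSS/d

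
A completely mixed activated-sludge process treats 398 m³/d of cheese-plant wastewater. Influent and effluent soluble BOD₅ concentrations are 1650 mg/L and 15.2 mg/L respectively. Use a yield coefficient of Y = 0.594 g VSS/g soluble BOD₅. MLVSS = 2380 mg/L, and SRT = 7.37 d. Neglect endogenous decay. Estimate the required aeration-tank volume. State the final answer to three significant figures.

V ≈ 1200 m³

Biomass mass balance (decay neglected): V·X = Y·Q·(S₀ − S)·θ_c, so V = 0.594 × 398 × (1650 − 15.2) × 7.37 / 2380 = 1197 m³.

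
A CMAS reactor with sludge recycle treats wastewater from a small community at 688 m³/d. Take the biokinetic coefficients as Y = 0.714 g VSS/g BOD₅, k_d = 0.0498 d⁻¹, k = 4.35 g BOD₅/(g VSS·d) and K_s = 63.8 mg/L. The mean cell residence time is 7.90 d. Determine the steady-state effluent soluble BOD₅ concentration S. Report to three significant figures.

S ≈ 3.84 mg/L

From the Monod/SRT balance for a CMAS, S = K_s·(1+k_d θ_c)/[θ_c·(Y k − k_d) − 1] = 63.8 × (1 + 0.0498 × 7.90) / [7.90 × (0.714 × 4.35 − 0.0498) − 1] = 88.90 / 23.14 = 3.841 mg/L.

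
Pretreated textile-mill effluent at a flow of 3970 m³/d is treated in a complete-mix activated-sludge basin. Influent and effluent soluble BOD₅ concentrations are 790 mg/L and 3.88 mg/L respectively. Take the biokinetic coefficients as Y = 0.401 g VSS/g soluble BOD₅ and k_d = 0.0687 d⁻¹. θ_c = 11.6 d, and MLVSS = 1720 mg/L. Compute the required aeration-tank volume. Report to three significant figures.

V ≈ 4700 m³

Rearranging the biomass balance for a CMAS with decay, V = Y·Q·ΔS·θ_c / [X·(1+k_d θ_c)] = 0.401 × 3970 × (790 − 3.88) × 11.6 / [1720 × (1 + 0.0687 × 11.6)] = 1.45×10^7 / 3091 = 4697 m³.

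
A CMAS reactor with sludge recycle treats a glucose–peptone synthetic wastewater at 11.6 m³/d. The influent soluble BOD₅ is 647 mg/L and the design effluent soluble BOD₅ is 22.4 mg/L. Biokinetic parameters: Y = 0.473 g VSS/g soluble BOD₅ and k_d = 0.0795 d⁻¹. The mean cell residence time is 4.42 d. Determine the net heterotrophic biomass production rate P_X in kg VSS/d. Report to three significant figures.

The observed yield is Y_obs = Y/(1 + k_d·θ_c) = 0.473 / (1 + 0.0795 × 4.42) = 0.473 / 1.351 = 0.3500 g VSS per g soluble BOD₅ removed.
Substrate removed = Q·(S₀ − S) = 11.6 m³/d × (647 − 22.4) g/m³ = 7.25×10^3 g/d = 7.245 kg/d.
So the net sludge growth is P_X = 0.3500 × 7.245 = 2.536 kg VSS/d.

P_X ≈ 2.54 kg VSS/d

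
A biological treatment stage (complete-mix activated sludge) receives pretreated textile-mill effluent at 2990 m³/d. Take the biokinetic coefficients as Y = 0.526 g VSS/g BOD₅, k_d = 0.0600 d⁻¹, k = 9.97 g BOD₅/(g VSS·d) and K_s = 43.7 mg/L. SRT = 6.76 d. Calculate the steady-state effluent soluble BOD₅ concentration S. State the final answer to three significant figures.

S ≈ 1.80 mg/L

Effluent substrate depends only on kinetics and SRT: S = K_s(1 + k_d θ_c) / [θ_c(Yk − k_d) − 1] = 43.7 × (1 + 0.0600 × 6.76) / [6.76 × (0.526 × 9.97 − 0.0600) − 1] = 61.42 / 34.05 = 1.804 mg/L.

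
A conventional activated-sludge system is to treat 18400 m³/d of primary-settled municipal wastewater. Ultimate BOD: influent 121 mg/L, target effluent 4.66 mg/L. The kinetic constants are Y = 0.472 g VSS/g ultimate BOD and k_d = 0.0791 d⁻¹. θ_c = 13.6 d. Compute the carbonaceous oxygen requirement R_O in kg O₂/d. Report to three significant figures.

Y_obs = Y / (1 + k_d θ_c) = 0.472 / (1 + 0.0791 × 13.6) = 0.472 / 2.076 = 0.2274.
ΔS = 121 − 4.66 = 116.3 mg/L, so the substrate removal rate is 18400 × 116.3/1000 = 2141 kg ultimate BOD/d.
P_X = Y_obs·Q·(S₀ − S) = 0.2274 × 2141 = 486.8 kg VSS/d.
R_O = Q·(S₀ − S) − 1.42·P_X = 2141 − 1.42 × 486.8 = 1449 kg O₂/d.

R_O ≈ 1450 kg O₂/d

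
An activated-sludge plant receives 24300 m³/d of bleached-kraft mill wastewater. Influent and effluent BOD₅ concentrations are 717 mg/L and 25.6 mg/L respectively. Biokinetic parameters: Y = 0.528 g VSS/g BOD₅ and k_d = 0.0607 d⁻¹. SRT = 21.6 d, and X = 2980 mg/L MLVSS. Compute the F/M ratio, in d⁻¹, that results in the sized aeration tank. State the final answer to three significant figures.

Rearranging the biomass balance for a CMAS with decay, V = Y·Q·ΔS·θ_c / [X·(1+k_d θ_c)] = 0.528 × 24300 × (717 − 25.6) × 21.6 / [2980 × (1 + 0.0607 × 21.6)] = 1.92×10^8 / 6887 = 27822 m³.
F/M = applied load / biomass = Q·S₀/(V·X) = 24300 × 717 / (27822 × 2980) = 0.2101 d⁻¹.

F/M ≈ 0.210 d⁻¹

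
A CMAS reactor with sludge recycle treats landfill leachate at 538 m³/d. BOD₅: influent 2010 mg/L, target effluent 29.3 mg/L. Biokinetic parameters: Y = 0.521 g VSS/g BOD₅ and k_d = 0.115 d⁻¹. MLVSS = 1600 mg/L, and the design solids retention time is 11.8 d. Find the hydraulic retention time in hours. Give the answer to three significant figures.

From the SRT design equation V = Y Q (S₀−S) θ_c / [X (1 + k_d θ_c)] = 0.521 × 538 × (2010 − 29.3) × 11.8 / [1600 × (1 + 0.115 × 11.8)] = 6.55×10^6 / 3771 = 1737 m³.
HRT = V/Q = 1737 m³ / 538 m³·d⁻¹ = 3.229 d × 24 = 77.49 h.

τ ≈ 77.5 h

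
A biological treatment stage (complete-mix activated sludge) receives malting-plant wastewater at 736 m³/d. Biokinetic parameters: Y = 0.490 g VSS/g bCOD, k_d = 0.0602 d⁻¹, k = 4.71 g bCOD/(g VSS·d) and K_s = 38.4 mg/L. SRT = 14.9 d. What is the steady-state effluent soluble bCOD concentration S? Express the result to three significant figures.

For a completely mixed reactor with recycle the Lawrence–McCarty relation gives S = K_s·(1 + k_d·θ_c) / [θ_c·(Y·k − k_d) − 1] = 38.4 × (1 + 0.0602 × 14.9) / [14.9 × (0.490 × 4.71 − 0.0602) − 1] = 72.84 / 32.49 = 2.242 mg/L.

S ≈ 2.24 mg/L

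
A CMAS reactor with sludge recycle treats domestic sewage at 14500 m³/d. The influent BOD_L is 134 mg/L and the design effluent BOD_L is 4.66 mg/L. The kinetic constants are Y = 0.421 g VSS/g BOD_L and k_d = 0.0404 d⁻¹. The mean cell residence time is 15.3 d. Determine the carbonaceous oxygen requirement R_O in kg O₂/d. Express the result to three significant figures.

R_O ≈ 1180 kg O₂/d

The observed yield is Y_obs = Y/(1 + k_d·θ_c) = 0.421 / (1 + 0.0404 × 15.3) = 0.421 / 1.618 = 0.2602 g VSS per g BOD_L removed.
ΔS = 134 − 4.66 = 129.3 mg/L, so the substrate removal rate is 14500 × 129.3/1000 = 1875 kg BOD_L/d.
P_X = Y_obs·Q·(S₀ − S) = 0.2602 × 1875 = 487.9 kg VSS/d.
R_O = Q·(S₀ − S) − 1.42·P_X = 1875 − 1.42 × 487.9 = 1183 kg O₂/d.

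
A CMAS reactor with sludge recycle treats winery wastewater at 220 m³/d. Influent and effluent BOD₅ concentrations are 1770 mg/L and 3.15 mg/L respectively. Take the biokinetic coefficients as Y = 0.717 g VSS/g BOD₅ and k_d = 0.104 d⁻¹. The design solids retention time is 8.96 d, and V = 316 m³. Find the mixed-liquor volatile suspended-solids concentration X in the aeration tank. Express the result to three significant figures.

X = Y·Q·ΔS·θ_c / [V·(1 + k_d θ_c)] = 0.717 × 220 × (1770 − 3.15) × 8.96 / [316 × (1 + 0.104 × 8.96)] = 4091 mg/L.

X ≈ 4090 mg/L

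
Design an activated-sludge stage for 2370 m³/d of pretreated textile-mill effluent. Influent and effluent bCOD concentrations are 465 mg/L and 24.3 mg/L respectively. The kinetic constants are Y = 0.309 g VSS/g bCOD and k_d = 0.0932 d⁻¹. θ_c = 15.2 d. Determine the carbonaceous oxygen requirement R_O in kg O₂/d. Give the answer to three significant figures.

Y_obs = Y / (1 + k_d θ_c) = 0.309 / (1 + 0.0932 × 15.2) = 0.309 / 2.417 = 0.1279.
ΔS = 465 − 24.3 = 440.7 mg/L, so the substrate removal rate is 2370 × 440.7/1000 = 1044 kg bCOD/d.
P_X = Y_obs·Q·(S₀ − S) = 0.1279 × 1044 = 133.5 kg VSS/d.
R_O = Q·(S₀ − S) − 1.42·P_X = 1044 − 1.42 × 133.5 = 854.8 kg O₂/d.

R_O ≈ 855 kg O₂/d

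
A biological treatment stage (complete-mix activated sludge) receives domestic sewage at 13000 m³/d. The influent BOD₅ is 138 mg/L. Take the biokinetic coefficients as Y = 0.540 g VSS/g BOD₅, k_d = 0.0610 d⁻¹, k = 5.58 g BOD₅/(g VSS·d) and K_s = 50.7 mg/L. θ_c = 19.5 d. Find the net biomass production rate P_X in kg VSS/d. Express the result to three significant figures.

P_X ≈ 436 kg VSS/d

From the Monod/SRT balance for a CMAS, S = K_s·(1+k_d θ_c)/[θ_c·(Y k − k_d) − 1] = 50.7 × (1 + 0.0610 × 19.5) / [19.5 × (0.540 × 5.58 − 0.0610) − 1] = 111.0 / 56.57 = 1.962 mg/L.
Correct the yield for decay: Y_obs = Y/(1 + k_d θ_c) = 0.540 / (1 + 0.0610 × 19.5) = 0.540 / 2.189 = 0.2466.
Mass of BOD₅ removed per day: Q(S₀ − S) = 13000 × 136.0 g/m³ = 1769 kg/d.
P_X = Y_obs · Q(S₀ − S) = 0.2466 × 1769 = 436.2 kg VSS/d.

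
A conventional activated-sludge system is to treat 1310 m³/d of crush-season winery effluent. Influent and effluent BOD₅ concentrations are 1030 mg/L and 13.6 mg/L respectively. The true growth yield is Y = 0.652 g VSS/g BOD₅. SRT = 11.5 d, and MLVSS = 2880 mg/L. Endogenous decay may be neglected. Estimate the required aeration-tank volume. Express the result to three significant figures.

V ≈ 3470 m³

With k_d = 0 the design equation reduces to V = Y Q (S₀−S) θ_c / X = 0.652 × 1310 × (1030 − 13.6) × 11.5 / 2880 = 3466 m³.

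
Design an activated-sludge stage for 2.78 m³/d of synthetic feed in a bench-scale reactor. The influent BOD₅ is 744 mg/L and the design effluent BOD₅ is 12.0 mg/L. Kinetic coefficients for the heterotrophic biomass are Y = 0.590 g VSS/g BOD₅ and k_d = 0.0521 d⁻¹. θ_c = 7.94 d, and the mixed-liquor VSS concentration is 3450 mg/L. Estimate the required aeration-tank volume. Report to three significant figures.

Steady-state biomass mass balance: V·X·(1 + k_d·θ_c) = Y·Q·(S₀ − S)·θ_c, so V = 0.590 × 2.78 × (744 − 12.0) × 7.94 / [3450 × (1 + 0.0521 × 7.94)] = 9.53×10^3 / 4877 = 1.955 m³.

V ≈ 1.95 m³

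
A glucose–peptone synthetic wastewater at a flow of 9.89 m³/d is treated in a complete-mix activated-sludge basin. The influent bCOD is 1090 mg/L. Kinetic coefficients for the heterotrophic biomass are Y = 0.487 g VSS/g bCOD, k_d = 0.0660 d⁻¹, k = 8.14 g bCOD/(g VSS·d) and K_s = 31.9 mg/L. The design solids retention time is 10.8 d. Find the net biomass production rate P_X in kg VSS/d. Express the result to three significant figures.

For a completely mixed reactor with recycle the Lawrence–McCarty relation gives S = K_s·(1 + k_d·θ_c) / [θ_c·(Y·k − k_d) − 1] = 31.9 × (1 + 0.0660 × 10.8) / [10.8 × (0.487 × 8.14 − 0.0660) − 1] = 54.64 / 41.10 = 1.329 mg/L.
Correct the yield for decay: Y_obs = Y/(1 + k_d θ_c) = 0.487 / (1 + 0.0660 × 10.8) = 0.487 / 1.713 = 0.2843.
ΔS = 1090 − 1.33 = 1089 mg/L, so the substrate removal rate is 9.89 × 1089/1000 = 10.77 kg bCOD/d.
Net biomass production P_X = Y_obs × Q·(S₀ − S) = 0.2843 × 10.77 = 3.061 kg VSS/d.

P_X ≈ 3.06 kg VSS/d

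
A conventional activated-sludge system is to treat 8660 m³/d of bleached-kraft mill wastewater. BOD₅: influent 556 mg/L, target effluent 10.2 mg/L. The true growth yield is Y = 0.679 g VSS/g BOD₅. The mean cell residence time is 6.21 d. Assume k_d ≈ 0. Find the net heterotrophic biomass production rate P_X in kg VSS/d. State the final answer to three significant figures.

P_X ≈ 3210 kg VSS/d

No decay correction is needed, so Y_obs = Y = 0.679.
Mass of BOD₅ removed per day: Q(S₀ − S) = 8660 × 545.8 g/m³ = 4727 kg/d.
Biomass produced: P_X = Y_obs·Q·ΔS = 0.6790 × 4727 ≈ 3209 kg VSS/d.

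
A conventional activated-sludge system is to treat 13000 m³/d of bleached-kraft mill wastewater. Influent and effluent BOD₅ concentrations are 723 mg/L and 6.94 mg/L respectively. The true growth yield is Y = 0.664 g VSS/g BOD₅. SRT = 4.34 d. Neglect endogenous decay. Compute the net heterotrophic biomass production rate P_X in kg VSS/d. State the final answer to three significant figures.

P_X ≈ 6180 kg VSS/d

With endogenous decay neglected, the observed yield equals the true yield: Y_obs = Y = 0.664 g VSS/g BOD₅.
Substrate removed = Q·(S₀ − S) = 13000 m³/d × (723 − 6.94) g/m³ = 9.31×10^6 g/d = 9309 kg/d.
So the net sludge growth is P_X = 0.6640 × 9309 = 6181 kg VSS/d.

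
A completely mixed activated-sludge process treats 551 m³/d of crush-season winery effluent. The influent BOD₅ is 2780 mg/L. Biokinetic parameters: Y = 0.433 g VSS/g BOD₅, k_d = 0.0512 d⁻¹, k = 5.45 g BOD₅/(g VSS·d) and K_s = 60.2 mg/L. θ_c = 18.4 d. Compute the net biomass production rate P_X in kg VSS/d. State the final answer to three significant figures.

P_X ≈ 341 kg VSS/d

From the Monod/SRT balance for a CMAS, S = K_s·(1+k_d θ_c)/[θ_c·(Y k − k_d) − 1] = 60.2 × (1 + 0.0512 × 18.4) / [18.4 × (0.433 × 5.45 − 0.0512) − 1] = 116.9 / 41.48 = 2.819 mg/L.
The observed yield is Y_obs = Y/(1 + k_d·θ_c) = 0.433 / (1 + 0.0512 × 18.4) = 0.433 / 1.942 = 0.2230 g VSS per g BOD₅ removed.
Mass of BOD₅ removed per day: Q(S₀ − S) = 551 × 2777 g/m³ = 1530 kg/d.
Biomass produced: P_X = Y_obs·Q·ΔS = 0.2230 × 1530 ≈ 341.2 kg VSS/d.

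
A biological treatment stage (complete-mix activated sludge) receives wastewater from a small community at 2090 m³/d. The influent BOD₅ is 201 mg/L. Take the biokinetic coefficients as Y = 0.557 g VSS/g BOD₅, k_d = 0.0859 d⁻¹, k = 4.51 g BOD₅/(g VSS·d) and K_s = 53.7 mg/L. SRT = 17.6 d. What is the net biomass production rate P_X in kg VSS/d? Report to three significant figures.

Effluent substrate depends only on kinetics and SRT: S = K_s(1 + k_d θ_c) / [θ_c(Yk − k_d) − 1] = 53.7 × (1 + 0.0859 × 17.6) / [17.6 × (0.557 × 4.51 − 0.0859) − 1] = 134.9 / 41.70 = 3.235 mg/L.
Y_obs = Y / (1 + k_d θ_c) = 0.557 / (1 + 0.0859 × 17.6) = 0.557 / 2.512 = 0.2217.
ΔS = 201 − 3.23 = 197.8 mg/L, so the substrate removal rate is 2090 × 197.8/1000 = 413.3 kg BOD₅/d.
P_X = Y_obs · Q(S₀ − S) = 0.2217 × 413.3 = 91.66 kg VSS/d.

P_X ≈ 91.7 kg VSS/d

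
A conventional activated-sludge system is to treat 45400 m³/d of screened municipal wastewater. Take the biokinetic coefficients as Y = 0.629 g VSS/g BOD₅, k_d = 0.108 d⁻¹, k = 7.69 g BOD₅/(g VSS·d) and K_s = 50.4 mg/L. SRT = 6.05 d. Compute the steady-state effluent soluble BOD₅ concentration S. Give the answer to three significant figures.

For a completely mixed reactor with recycle the Lawrence–McCarty relation gives S = K_s·(1 + k_d·θ_c) / [θ_c·(Y·k − k_d) − 1] = 50.4 × (1 + 0.108 × 6.05) / [6.05 × (0.629 × 7.69 − 0.108) − 1] = 83.33 / 27.61 = 3.018 mg/L.

S ≈ 3.02 mg/L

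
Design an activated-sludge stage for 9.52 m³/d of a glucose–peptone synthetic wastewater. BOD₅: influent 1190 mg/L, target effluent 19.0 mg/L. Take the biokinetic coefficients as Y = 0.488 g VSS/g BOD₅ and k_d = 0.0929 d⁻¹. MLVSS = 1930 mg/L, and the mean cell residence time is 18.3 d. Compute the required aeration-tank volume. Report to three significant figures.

V ≈ 19.1 m³

From the SRT design equation V = Y Q (S₀−S) θ_c / [X (1 + k_d θ_c)] = 0.488 × 9.52 × (1190 − 19.0) × 18.3 / [1930 × (1 + 0.0929 × 18.3)] = 9.96×10^4 / 5211 = 19.10 m³.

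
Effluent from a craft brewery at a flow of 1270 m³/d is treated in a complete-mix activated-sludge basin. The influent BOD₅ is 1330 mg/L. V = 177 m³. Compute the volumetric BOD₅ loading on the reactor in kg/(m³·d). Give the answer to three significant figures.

L_v ≈ 9.54 kg BOD₅/(m³·d)

Volumetric loading L_v = Q·S₀ / V = 1270 × 1330 g/m³ / 177.0 m³ = 9543 g/(m³·d) = 9.543 kg BOD₅/(m³·d).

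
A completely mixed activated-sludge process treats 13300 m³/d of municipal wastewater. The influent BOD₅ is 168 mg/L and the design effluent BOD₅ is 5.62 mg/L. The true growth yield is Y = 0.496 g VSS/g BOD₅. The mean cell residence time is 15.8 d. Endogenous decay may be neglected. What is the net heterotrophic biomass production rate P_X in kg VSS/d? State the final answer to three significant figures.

P_X ≈ 1070 kg VSS/d

Since k_d ≈ 0, Y_obs = Y = 0.496 g VSS/g BOD₅.
ΔS = 168 − 5.62 = 162.4 mg/L, so the substrate removal rate is 13300 × 162.4/1000 = 2160 kg BOD₅/d.
Net biomass production P_X = Y_obs × Q·(S₀ − S) = 0.4960 × 2160 = 1071 kg VSS/d.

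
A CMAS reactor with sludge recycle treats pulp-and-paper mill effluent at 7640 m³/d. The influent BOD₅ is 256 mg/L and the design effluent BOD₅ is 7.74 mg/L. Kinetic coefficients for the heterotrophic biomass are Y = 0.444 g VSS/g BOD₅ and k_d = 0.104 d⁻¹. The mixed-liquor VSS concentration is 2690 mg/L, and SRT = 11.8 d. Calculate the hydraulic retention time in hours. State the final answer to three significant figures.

Steady-state biomass mass balance: V·X·(1 + k_d·θ_c) = Y·Q·(S₀ − S)·θ_c, so V = 0.444 × 7640 × (256 − 7.74) × 11.8 / [2690 × (1 + 0.104 × 11.8)] = 9.94×10^6 / 5991 = 1659 m³.
HRT = V/Q = 1659 m³ / 7640 m³·d⁻¹ = 0.2171 d × 24 = 5.210 h.

τ ≈ 5.21 h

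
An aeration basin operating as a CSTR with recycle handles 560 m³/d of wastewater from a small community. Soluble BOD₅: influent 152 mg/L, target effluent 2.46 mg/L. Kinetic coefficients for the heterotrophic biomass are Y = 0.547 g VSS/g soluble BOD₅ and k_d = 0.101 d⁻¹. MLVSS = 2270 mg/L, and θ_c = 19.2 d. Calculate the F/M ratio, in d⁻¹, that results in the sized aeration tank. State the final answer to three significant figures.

F/M ≈ 0.284 d⁻¹

Rearranging the biomass balance for a CMAS with decay, V = Y·Q·ΔS·θ_c / [X·(1+k_d θ_c)] = 0.547 × 560 × (152 − 2.46) × 19.2 / [2270 × (1 + 0.101 × 19.2)] = 8.79×10^5 / 6672 = 131.8 m³.
F/M = applied load / biomass = Q·S₀/(V·X) = 560 × 152 / (131.8 × 2270) = 0.2845 d⁻¹.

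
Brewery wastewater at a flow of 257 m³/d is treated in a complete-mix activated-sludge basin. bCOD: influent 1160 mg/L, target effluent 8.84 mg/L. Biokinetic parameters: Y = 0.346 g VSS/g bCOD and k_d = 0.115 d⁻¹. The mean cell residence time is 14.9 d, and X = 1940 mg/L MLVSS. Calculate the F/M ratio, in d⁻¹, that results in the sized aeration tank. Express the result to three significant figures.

F/M ≈ 0.530 d⁻¹

Steady-state biomass mass balance: V·X·(1 + k_d·θ_c) = Y·Q·(S₀ − S)·θ_c, so V = 0.346 × 257 × (1160 − 8.84) × 14.9 / [1940 × (1 + 0.115 × 14.9)] = 1.53×10^6 / 5264 = 289.7 m³.
F/M = applied load / biomass = Q·S₀/(V·X) = 257 × 1160 / (289.7 × 1940) = 0.5304 d⁻¹.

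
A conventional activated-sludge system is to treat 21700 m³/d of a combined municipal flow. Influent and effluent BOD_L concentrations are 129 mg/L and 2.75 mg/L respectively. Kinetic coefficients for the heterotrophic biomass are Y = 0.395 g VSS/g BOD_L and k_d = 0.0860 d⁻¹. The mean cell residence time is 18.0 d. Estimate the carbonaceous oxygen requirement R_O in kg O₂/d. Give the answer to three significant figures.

Observed yield with endogenous decay: Y_obs = Y / (1 + k_d·θ_c) = 0.395 / (1 + 0.0860 × 18.0) = 0.395 / 2.548 = 0.1550 g VSS/g BOD_L.
Substrate removed = Q·(S₀ − S) = 21700 m³/d × (129 − 2.75) g/m³ = 2.74×10^6 g/d = 2740 kg/d.
Net sludge production P_X = 0.1550 × 2740 = 424.7 kg VSS/d.
Carbonaceous O₂ demand = substrate oxidised − cell-mass equivalent = 2740 − 1.42 × 424.7 = 2137 kg O₂/d.

R_O ≈ 2140 kg O₂/d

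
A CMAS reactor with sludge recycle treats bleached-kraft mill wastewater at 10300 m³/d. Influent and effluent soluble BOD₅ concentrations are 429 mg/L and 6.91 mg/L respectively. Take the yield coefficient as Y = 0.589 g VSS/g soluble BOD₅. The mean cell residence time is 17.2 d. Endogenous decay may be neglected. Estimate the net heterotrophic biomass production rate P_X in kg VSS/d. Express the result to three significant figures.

With endogenous decay neglected, the observed yield equals the true yield: Y_obs = Y = 0.589 g VSS/g soluble BOD₅.
Mass of soluble BOD₅ removed per day: Q(S₀ − S) = 10300 × 422.1 g/m³ = 4348 kg/d.
Biomass produced: P_X = Y_obs·Q·ΔS = 0.5890 × 4348 ≈ 2561 kg VSS/d.

P_X ≈ 2560 kg VSS/d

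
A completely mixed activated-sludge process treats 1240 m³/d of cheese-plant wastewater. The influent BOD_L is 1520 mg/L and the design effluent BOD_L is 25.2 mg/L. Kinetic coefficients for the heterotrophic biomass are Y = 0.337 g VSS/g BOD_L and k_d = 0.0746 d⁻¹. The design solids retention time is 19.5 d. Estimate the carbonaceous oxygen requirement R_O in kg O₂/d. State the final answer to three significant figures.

R_O ≈ 1490 kg O₂/d

Observed yield with endogenous decay: Y_obs = Y / (1 + k_d·θ_c) = 0.337 / (1 + 0.0746 × 19.5) = 0.337 / 2.455 = 0.1373 g VSS/g BOD_L.
Q·(S₀ − S) = 1240 × (1520 − 25.2) × 10⁻³ = 1854 kg/d removed.
Biomass synthesised: P_X = Y_obs × 1854 = 254.5 kg VSS/d.
R_O = Q·(S₀ − S) − 1.42·P_X = 1854 − 1.42 × 254.5 = 1492 kg O₂/d.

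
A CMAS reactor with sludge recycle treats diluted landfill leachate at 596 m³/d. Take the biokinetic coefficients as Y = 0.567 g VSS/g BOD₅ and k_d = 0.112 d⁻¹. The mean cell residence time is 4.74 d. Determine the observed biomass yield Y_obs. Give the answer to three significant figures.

Y_obs ≈ 0.370 g VSS/g BOD₅

Observed yield with endogenous decay: Y_obs = Y / (1 + k_d·θ_c) = 0.567 / (1 + 0.112 × 4.74) = 0.567 / 1.531 = 0.3704 g VSS/g BOD₅.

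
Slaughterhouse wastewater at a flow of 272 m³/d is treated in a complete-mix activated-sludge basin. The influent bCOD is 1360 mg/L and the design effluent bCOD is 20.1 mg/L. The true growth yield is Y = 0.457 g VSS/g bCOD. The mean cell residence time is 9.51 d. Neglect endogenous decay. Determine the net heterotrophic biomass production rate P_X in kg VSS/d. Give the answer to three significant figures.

P_X ≈ 167 kg VSS/d

With endogenous decay neglected, the observed yield equals the true yield: Y_obs = Y = 0.457 g VSS/g bCOD.
Substrate removed = Q·(S₀ − S) = 272 m³/d × (1360 − 20.1) g/m³ = 3.64×10^5 g/d = 364.5 kg/d.
Net biomass production P_X = Y_obs × Q·(S₀ − S) = 0.4570 × 364.5 = 166.6 kg VSS/d.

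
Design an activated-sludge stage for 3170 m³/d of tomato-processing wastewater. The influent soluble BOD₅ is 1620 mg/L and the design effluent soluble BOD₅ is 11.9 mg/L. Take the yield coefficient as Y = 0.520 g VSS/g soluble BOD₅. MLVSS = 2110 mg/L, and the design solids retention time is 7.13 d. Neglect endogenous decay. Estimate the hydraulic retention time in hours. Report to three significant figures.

With k_d = 0 the design equation reduces to V = Y Q (S₀−S) θ_c / X = 0.520 × 3170 × (1620 − 11.9) × 7.13 / 2110 = 8957 m³.
Hydraulic retention time τ = V/Q = 8957 / 3170 = 2.826 d = 67.82 h.

τ ≈ 67.8 h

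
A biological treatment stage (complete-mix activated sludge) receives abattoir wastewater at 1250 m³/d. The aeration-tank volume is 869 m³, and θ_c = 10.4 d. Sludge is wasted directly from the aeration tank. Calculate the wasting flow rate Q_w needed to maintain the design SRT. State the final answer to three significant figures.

For wasting at MLVSS concentration, Q_w = V/θ_c = 869.0/10.4 = 83.56 m³/d.

Q_w ≈ 83.6 m³/d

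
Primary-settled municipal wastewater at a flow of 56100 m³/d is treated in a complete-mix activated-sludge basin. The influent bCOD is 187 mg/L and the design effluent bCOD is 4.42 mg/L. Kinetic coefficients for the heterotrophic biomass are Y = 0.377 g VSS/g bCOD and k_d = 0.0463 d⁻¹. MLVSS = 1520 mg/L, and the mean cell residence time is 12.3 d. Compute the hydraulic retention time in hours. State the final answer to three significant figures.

τ ≈ 8.52 h

Steady-state biomass mass balance: V·X·(1 + k_d·θ_c) = Y·Q·(S₀ − S)·θ_c, so V = 0.377 × 56100 × (187 − 4.42) × 12.3 / [1520 × (1 + 0.0463 × 12.3)] = 4.75×10^7 / 2386 = 19910 m³.
HRT = V/Q = 19910 m³ / 56100 m³·d⁻¹ = 0.3549 d × 24 = 8.517 h.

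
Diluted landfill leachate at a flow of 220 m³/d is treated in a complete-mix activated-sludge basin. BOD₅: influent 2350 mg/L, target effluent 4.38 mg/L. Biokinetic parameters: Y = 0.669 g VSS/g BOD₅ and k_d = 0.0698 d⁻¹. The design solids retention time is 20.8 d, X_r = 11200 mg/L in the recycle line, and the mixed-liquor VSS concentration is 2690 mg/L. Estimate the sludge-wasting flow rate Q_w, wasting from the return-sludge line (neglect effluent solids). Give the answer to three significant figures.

Q_w ≈ 12.6 m³/d

From the SRT design equation V = Y Q (S₀−S) θ_c / [X (1 + k_d θ_c)] = 0.669 × 220 × (2350 − 4.38) × 20.8 / [2690 × (1 + 0.0698 × 20.8)] = 7.18×10^6 / 6595 = 1089 m³.
Q_w = (V·X)/(θ_c X_r) = 1089 × 2690 / (20.8 × 11200) = 12.57 m³/d.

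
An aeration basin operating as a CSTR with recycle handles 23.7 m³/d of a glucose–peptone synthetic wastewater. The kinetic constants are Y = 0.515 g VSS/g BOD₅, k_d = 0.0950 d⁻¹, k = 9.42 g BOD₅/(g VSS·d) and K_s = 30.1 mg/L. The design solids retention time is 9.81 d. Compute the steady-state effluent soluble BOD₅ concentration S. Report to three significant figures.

S ≈ 1.27 mg/L

For a completely mixed reactor with recycle the Lawrence–McCarty relation gives S = K_s·(1 + k_d·θ_c) / [θ_c·(Y·k − k_d) − 1] = 30.1 × (1 + 0.0950 × 9.81) / [9.81 × (0.515 × 9.42 − 0.0950) − 1] = 58.15 / 45.66 = 1.274 mg/L.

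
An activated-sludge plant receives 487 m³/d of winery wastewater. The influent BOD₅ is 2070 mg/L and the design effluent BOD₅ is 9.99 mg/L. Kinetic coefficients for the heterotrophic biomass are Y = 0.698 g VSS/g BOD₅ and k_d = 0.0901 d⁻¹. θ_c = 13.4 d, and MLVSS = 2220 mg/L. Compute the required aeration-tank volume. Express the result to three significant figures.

V ≈ 1910 m³

Rearranging the biomass balance for a CMAS with decay, V = Y·Q·ΔS·θ_c / [X·(1+k_d θ_c)] = 0.698 × 487 × (2070 − 9.99) × 13.4 / [2220 × (1 + 0.0901 × 13.4)] = 9.38×10^6 / 4900 = 1915 m³.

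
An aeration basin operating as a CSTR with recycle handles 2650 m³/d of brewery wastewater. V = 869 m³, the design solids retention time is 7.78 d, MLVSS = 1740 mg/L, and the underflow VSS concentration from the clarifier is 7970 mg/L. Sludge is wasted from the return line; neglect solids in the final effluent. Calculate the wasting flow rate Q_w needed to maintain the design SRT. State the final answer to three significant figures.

Q_w ≈ 24.4 m³/d

θ_c = V·X/(Q_w·X_r) when wasting from the recycle, so Q_w = V·X/(θ_c·X_r) = 869.0 × 1740 / (7.78 × 7970) = 24.39 m³/d.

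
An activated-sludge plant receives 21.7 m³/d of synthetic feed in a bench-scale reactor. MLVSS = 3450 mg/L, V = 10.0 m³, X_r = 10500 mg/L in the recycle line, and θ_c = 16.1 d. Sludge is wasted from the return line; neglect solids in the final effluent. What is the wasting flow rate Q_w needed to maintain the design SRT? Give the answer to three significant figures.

Wasting from the return line (neglecting effluent solids): Q_w = V·X / (θ_c·X_r) = 10.00 × 3450 / (16.1 × 10500) = 0.2041 m³/d.

Q_w ≈ 0.204 m³/d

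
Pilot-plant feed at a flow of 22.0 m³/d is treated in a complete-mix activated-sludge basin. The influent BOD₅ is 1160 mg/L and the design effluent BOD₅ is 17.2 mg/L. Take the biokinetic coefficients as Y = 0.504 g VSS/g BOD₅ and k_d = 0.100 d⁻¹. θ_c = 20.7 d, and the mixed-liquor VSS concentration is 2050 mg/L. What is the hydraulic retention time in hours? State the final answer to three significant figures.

Steady-state biomass mass balance: V·X·(1 + k_d·θ_c) = Y·Q·(S₀ − S)·θ_c, so V = 0.504 × 22.0 × (1160 − 17.2) × 20.7 / [2050 × (1 + 0.100 × 20.7)] = 2.62×10^5 / 6294 = 41.68 m³.
Hydraulic retention time τ = V/Q = 41.68 / 22.0 = 1.894 d = 45.47 h.

τ ≈ 45.5 h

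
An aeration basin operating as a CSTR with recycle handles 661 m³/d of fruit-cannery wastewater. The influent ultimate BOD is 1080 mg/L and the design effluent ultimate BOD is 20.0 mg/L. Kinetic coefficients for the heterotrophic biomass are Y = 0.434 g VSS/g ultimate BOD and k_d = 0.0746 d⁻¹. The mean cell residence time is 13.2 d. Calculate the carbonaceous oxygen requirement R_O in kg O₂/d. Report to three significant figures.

R_O ≈ 483 kg O₂/d

Observed yield with endogenous decay: Y_obs = Y / (1 + k_d·θ_c) = 0.434 / (1 + 0.0746 × 13.2) = 0.434 / 1.985 = 0.2187 g VSS/g ultimate BOD.
ΔS = 1080 − 20.0 = 1060 mg/L, so the substrate removal rate is 661 × 1060/1000 = 700.7 kg ultimate BOD/d.
Biomass synthesised: P_X = Y_obs × 700.7 = 153.2 kg VSS/d.
Carbonaceous O₂ demand = substrate oxidised − cell-mass equivalent = 700.7 − 1.42 × 153.2 = 483.1 kg O₂/d.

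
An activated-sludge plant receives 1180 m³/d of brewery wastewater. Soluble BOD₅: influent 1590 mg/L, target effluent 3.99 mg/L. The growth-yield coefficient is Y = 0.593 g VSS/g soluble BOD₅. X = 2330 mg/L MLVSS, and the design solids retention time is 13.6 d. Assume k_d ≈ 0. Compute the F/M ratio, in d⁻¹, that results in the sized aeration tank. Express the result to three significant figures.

F/M ≈ 0.124 d⁻¹

Biomass mass balance (decay neglected): V·X = Y·Q·(S₀ − S)·θ_c, so V = 0.593 × 1180 × (1590 − 3.99) × 13.6 / 2330 = 6478 m³.
F/M = applied load / biomass = Q·S₀/(V·X) = 1180 × 1590 / (6478 × 2330) = 0.1243 d⁻¹.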